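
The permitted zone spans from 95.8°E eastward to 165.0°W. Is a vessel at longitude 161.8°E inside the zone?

Yes

Band width going east from +95.8° to -165.0°: ((-165.0 − 95.8) mod 360) = 99.2°.
Offset of +161.8° east of the west edge: ((161.8 − 95.8) mod 360) = 66.0°.
66.0° ≤ 99.2° ⇒ inside.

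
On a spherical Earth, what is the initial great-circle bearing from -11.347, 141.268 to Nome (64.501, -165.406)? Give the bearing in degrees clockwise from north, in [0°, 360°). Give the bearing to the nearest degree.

Δλ = -165.406 − 141.268 = -306.674°; wrapped into (−180°, 180°]: 53.326°.
θ = atan2( sin Δλ · cos φ₂ , cos φ₁ · sin φ₂ − sin φ₁ · cos φ₂ · cos Δλ )
  = atan2(0.34528, 0.93554) = 20.257° → normalised to [0°, 360°): 20.257°.

20°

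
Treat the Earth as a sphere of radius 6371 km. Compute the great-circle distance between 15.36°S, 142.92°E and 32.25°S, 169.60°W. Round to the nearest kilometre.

5134 km

Δλ = -169.60 − 142.92 = -312.52°; wrapped into (−180°, 180°]: 47.48°.
Δφ = -32.25 − -15.36 = -16.89°.
a = sin²(Δφ/2) + cos φ₁ · cos φ₂ · sin²(Δλ/2) = 0.153744.
c = 2·atan2(√a, √(1−a)) = 0.80583 rad → d = 6371·c ≈ 5133.95 km.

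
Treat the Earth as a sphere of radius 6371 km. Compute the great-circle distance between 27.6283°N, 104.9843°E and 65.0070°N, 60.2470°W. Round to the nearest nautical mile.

5203 nmi

Δλ = -60.2470 − 104.9843 = -165.2313°.
Δφ = 65.0070 − 27.6283 = 37.3787°.
a = sin²(Δφ/2) + cos φ₁ · cos φ₂ · sin²(Δλ/2) = 0.470827.
c = 2·atan2(√a, √(1−a)) = 1.51242 rad → d = 6371·c ≈ 9635.61 km ≈ 5202.82 nmi.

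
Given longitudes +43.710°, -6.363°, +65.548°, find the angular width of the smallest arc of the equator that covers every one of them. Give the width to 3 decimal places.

71.911°

Sort the longitudes: -6.363°, +43.710°, +65.548°.
Eastward gaps between consecutive values (wrapping around): 50.073°, 21.838°, 288.089°.
Largest gap = 288.089° ⇒ minimal covering band is its complement: 360° − 288.089° = 71.911°.
Band runs from -6.363° eastward to +65.548°.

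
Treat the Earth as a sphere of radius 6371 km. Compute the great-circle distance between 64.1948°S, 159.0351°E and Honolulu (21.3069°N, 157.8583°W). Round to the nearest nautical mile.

Δλ = -157.8583 − 159.0351 = -316.8934°; wrapped into (−180°, 180°]: 43.1066°.
Δφ = 21.3069 − -64.1948 = 85.5017°.
a = sin²(Δφ/2) + cos φ₁ · cos φ₂ · sin²(Δλ/2) = 0.515519.
c = 2·atan2(√a, √(1−a)) = 1.60184 rad → d = 6371·c ≈ 10205.31 km ≈ 5510.43 nmi.

5510 nmi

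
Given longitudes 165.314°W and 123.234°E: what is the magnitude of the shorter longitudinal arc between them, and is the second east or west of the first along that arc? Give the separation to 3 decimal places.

71.452° west

Raw difference: 123.234 − -165.314 = 288.548°.
Normalise into (−180°, 180°]: 288.548° − 360° = -71.452°.
Negative ⇒ the second point lies to the west; separation 71.452°.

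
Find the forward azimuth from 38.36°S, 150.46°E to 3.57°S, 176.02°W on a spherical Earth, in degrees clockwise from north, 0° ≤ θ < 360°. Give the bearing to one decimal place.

Δλ = -176.02 − 150.46 = -326.48°; wrapped into (−180°, 180°]: 33.52°.
θ = atan2( sin Δλ · cos φ₂ , cos φ₁ · sin φ₂ − sin φ₁ · cos φ₂ · cos Δλ )
  = atan2(0.55116, 0.46756) = 49.691° → normalised to [0°, 360°): 49.691°.

49.7°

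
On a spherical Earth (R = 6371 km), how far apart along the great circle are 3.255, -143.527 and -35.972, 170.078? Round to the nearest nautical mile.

Δλ = 170.078 − -143.527 = 313.605°; wrapped into (−180°, 180°]: -46.395°.
Δφ = -35.972 − 3.255 = -39.227°.
a = sin²(Δφ/2) + cos φ₁ · cos φ₂ · sin²(Δλ/2) = 0.238045.
c = 2·atan2(√a, √(1−a)) = 1.01936 rad → d = 6371·c ≈ 6494.35 km ≈ 3506.67 nmi.

3507 nmi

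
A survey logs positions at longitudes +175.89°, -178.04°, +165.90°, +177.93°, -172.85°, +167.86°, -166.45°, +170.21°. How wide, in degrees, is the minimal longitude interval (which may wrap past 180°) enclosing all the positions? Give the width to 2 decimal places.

27.65°

Sort the longitudes: -178.04°, -172.85°, -166.45°, +165.90°, +167.86°, +170.21°, +175.89°, +177.93°.
Eastward gaps between consecutive values (wrapping around): 5.19°, 6.40°, 332.35°, 1.96°, 2.35°, 5.68°, 2.04°, 4.03°.
Largest gap = 332.35° ⇒ minimal covering band is its complement: 360° − 332.35° = 27.65°.
Band runs from +165.90° eastward to -166.45°, crossing the antimeridian.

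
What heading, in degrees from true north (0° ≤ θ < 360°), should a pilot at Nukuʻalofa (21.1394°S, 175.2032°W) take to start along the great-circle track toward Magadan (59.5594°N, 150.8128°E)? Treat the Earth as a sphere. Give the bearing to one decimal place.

Δλ = 150.8128 − -175.2032 = 326.0160°; wrapped into (−180°, 180°]: -33.9840°.
θ = atan2( sin Δλ · cos φ₂ , cos φ₁ · sin φ₂ − sin φ₁ · cos φ₂ · cos Δλ )
  = atan2(-0.28319, 0.95564) = -16.507° → normalised to [0°, 360°): 343.493°.

343.5°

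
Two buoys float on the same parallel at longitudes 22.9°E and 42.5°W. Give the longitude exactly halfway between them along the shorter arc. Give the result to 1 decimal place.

9.8°W

Signed shortest Δλ from +22.9° to -42.5° is -65.4°.
Midpoint longitude = +22.9° + (-65.4°)/2 = +22.9° − 32.7° = -9.8°.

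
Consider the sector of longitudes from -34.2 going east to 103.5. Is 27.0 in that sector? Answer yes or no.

Band width going east from -34.2° to +103.5°: ((103.5 − -34.2) mod 360) = 137.7°.
Offset of +27.0° east of the west edge: ((27.0 − -34.2) mod 360) = 61.2°.
61.2° ≤ 137.7° ⇒ inside.

Yes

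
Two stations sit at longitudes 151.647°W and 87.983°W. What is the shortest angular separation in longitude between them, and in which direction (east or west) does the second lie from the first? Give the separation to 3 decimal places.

63.664° east

Raw difference: -87.983 − -151.647 = 63.664°.
Normalise into (−180°, 180°]: 63.664° stays 63.664°.
Positive ⇒ the second point lies to the east; separation 63.664°.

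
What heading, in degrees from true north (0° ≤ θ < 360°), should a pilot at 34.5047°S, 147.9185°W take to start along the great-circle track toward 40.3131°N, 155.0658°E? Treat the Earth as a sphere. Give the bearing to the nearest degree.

Δλ = 155.0658 − -147.9185 = 302.9843°; wrapped into (−180°, 180°]: -57.0157°.
θ = atan2( sin Δλ · cos φ₂ , cos φ₁ · sin φ₂ − sin φ₁ · cos φ₂ · cos Δλ )
  = atan2(-0.63962, 0.76831) = -39.777° → normalised to [0°, 360°): 320.223°.

320°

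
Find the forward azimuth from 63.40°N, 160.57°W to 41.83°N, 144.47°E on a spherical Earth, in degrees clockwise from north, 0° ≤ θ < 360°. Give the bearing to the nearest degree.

262°

Δλ = 144.47 − -160.57 = 305.04°; wrapped into (−180°, 180°]: -54.96°.
θ = atan2( sin Δλ · cos φ₂ , cos φ₁ · sin φ₂ − sin φ₁ · cos φ₂ · cos Δλ )
  = atan2(-0.61007, -0.08391) = -97.831° → normalised to [0°, 360°): 262.169°.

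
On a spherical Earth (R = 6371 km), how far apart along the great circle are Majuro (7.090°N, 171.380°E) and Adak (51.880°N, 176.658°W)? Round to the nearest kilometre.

5100 km

Δλ = -176.658 − 171.380 = -348.038°; wrapped into (−180°, 180°]: 11.962°.
Δφ = 51.880 − 7.090 = 44.790°.
a = sin²(Δφ/2) + cos φ₁ · cos φ₂ · sin²(Δλ/2) = 0.151804.
c = 2·atan2(√a, √(1−a)) = 0.80044 rad → d = 6371·c ≈ 5099.60 km.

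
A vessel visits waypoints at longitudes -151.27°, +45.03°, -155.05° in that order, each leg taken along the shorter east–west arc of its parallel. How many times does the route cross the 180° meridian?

2

Leg 1: -151.27° → +45.03°, shortest Δλ = -163.7° (west) — crosses 180°.
Leg 2: +45.03° → -155.05°, shortest Δλ = 159.92° (east) — crosses 180°.
Total crossings: 2.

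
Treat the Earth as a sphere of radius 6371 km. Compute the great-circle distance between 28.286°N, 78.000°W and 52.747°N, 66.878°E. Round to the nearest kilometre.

Δλ = 66.878 − -78.000 = 144.878°.
Δφ = 52.747 − 28.286 = 24.461°.
a = sin²(Δφ/2) + cos φ₁ · cos φ₂ · sin²(Δλ/2) = 0.529406.
c = 2·atan2(√a, √(1−a)) = 1.62964 rad → d = 6371·c ≈ 10382.45 km.

10382 km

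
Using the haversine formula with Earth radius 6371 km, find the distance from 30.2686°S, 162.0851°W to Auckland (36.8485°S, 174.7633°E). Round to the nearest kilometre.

Δλ = 174.7633 − -162.0851 = 336.8484°; wrapped into (−180°, 180°]: -23.1516°.
Δφ = -36.8485 − -30.2686 = -6.5799°.
a = sin²(Δφ/2) + cos φ₁ · cos φ₂ · sin²(Δλ/2) = 0.031123.
c = 2·atan2(√a, √(1−a)) = 0.35469 rad → d = 6371·c ≈ 2259.72 km.

2260 km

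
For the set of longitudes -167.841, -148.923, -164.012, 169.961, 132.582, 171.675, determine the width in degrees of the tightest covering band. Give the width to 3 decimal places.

78.495°

Sort the longitudes: -167.841°, -164.012°, -148.923°, +132.582°, +169.961°, +171.675°.
Eastward gaps between consecutive values (wrapping around): 3.829°, 15.089°, 281.505°, 37.379°, 1.714°, 20.484°.
Largest gap = 281.505° ⇒ minimal covering band is its complement: 360° − 281.505° = 78.495°.
Band runs from +132.582° eastward to -148.923°, crossing the antimeridian.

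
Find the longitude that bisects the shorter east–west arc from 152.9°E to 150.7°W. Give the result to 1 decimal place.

178.9°W

Signed shortest Δλ from +152.9° to -150.7° is +56.4°.
Midpoint longitude = +152.9° + (+56.4°)/2 = +152.9° + 28.2° = +181.1°.
Normalise into (−180°, 180°]: -178.9°.
(The naïve average (+152.9 + -150.7)/2 = 1.1° is on the wrong side of the globe.)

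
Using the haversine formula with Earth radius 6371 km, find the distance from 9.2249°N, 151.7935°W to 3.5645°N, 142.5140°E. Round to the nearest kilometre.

Δλ = 142.5140 − -151.7935 = 294.3075°; wrapped into (−180°, 180°]: -65.6925°.
Δφ = 3.5645 − 9.2249 = -5.6604°.
a = sin²(Δφ/2) + cos φ₁ · cos φ₂ · sin²(Δλ/2) = 0.292255.
c = 2·atan2(√a, √(1−a)) = 1.14231 rad → d = 6371·c ≈ 7277.68 km.

7278 km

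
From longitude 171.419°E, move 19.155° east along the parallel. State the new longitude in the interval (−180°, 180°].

Start at +171.419°; shift +19.155° → +190.574°.
+190.574° lies outside (−180°, 180°]; subtract 360° → -169.426°.

169.426°W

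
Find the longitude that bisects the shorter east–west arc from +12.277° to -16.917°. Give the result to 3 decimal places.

-2.320°

Signed shortest Δλ from +12.277° to -16.917° is -29.194°.
Midpoint longitude = +12.277° + (-29.194°)/2 = +12.277° − 14.597° = -2.320°.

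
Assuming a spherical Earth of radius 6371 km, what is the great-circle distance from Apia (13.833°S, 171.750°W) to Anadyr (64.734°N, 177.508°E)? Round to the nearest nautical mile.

Δλ = 177.508 − -171.750 = 349.258°; wrapped into (−180°, 180°]: -10.742°.
Δφ = 64.734 − -13.833 = 78.567°.
a = sin²(Δφ/2) + cos φ₁ · cos φ₂ · sin²(Δλ/2) = 0.404520.
c = 2·atan2(√a, √(1−a)) = 1.37866 rad → d = 6371·c ≈ 8783.42 km ≈ 4742.67 nmi.

4743 nmi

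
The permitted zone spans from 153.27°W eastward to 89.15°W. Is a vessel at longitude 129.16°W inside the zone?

Band width going east from -153.27° to -89.15°: ((-89.15 − -153.27) mod 360) = 64.12°.
Offset of -129.16° east of the west edge: ((-129.16 − -153.27) mod 360) = 24.11°.
24.11° ≤ 64.12° ⇒ inside.

Yes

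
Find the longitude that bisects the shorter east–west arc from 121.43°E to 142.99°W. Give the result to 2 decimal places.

Signed shortest Δλ from +121.43° to -142.99° is +95.58°.
Midpoint longitude = +121.43° + (+95.58°)/2 = +121.43° + 47.79° = +169.22°.
(The naïve average (+121.43 + -142.99)/2 = -10.78° is on the wrong side of the globe.)

169.22°E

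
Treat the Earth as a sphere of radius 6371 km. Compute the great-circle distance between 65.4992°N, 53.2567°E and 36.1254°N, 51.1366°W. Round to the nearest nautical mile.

3786 nmi

Δλ = -51.1366 − 53.2567 = -104.3933°.
Δφ = 36.1254 − 65.4992 = -29.3738°.
a = sin²(Δφ/2) + cos φ₁ · cos φ₂ · sin²(Δλ/2) = 0.273399.
c = 2·atan2(√a, √(1−a)) = 1.10044 rad → d = 6371·c ≈ 7010.91 km ≈ 3785.59 nmi.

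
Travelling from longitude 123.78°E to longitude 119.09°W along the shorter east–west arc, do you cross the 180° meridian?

Yes

Naïve |-119.09 − 123.78| = 242.87° > 180°, so the shorter arc goes the other way round — across 180°.
Signed shortest Δλ = ((-119.09 − 123.78 + 180) mod 360) − 180 = 117.13°.
Going east by 117.13° from +123.78° passes through 180° before reaching -119.09°.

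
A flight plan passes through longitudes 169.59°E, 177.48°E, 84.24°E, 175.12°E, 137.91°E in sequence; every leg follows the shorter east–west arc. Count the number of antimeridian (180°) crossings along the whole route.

0

Leg 1: +169.59° → +177.48°, shortest Δλ = 7.89° (east) — does not cross 180°.
Leg 2: +177.48° → +84.24°, shortest Δλ = -93.24° (west) — does not cross 180°.
Leg 3: +84.24° → +175.12°, shortest Δλ = 90.88° (east) — does not cross 180°.
Leg 4: +175.12° → +137.91°, shortest Δλ = -37.21° (west) — does not cross 180°.
Total crossings: 0.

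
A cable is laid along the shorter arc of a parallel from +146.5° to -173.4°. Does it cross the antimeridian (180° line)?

Yes

Naïve |-173.4 − 146.5| = 319.9° > 180°, so the shorter arc goes the other way round — across 180°.
Signed shortest Δλ = ((-173.4 − 146.5 + 180) mod 360) − 180 = 40.1°.
Going east by 40.1° from +146.5° passes through 180° before reaching -173.4°.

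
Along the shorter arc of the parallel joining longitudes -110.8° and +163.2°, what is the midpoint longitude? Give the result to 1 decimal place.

Signed shortest Δλ from -110.8° to +163.2° is -86.0°.
Midpoint longitude = -110.8° + (-86.0°)/2 = -110.8° − 43.0° = -153.8°.
(The naïve average (-110.8 + +163.2)/2 = 26.2° is on the wrong side of the globe.)

-153.8°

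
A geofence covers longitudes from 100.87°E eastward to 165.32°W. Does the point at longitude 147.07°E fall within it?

Yes

Band width going east from +100.87° to -165.32°: ((-165.32 − 100.87) mod 360) = 93.81°.
Offset of +147.07° east of the west edge: ((147.07 − 100.87) mod 360) = 46.20°.
46.20° ≤ 93.81° ⇒ inside.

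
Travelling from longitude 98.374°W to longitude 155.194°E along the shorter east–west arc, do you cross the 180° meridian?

Yes

Naïve |155.194 − -98.374| = 253.568° > 180°, so the shorter arc goes the other way round — across 180°.
Signed shortest Δλ = ((155.194 − -98.374 + 180) mod 360) − 180 = -106.432°.
Going west by 106.432° from -98.374° passes through 180° before reaching +155.194°.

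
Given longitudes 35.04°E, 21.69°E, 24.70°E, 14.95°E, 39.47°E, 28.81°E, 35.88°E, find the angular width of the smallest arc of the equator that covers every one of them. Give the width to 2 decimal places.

Sort the longitudes: +14.95°, +21.69°, +24.70°, +28.81°, +35.04°, +35.88°, +39.47°.
Eastward gaps between consecutive values (wrapping around): 6.74°, 3.01°, 4.11°, 6.23°, 0.84°, 3.59°, 335.48°.
Largest gap = 335.48° ⇒ minimal covering band is its complement: 360° − 335.48° = 24.52°.
Band runs from +14.95° eastward to +39.47°.

24.52°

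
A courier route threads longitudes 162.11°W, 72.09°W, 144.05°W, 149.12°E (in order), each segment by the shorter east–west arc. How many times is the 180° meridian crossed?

1

Leg 1: -162.11° → -72.09°, shortest Δλ = 90.02° (east) — does not cross 180°.
Leg 2: -72.09° → -144.05°, shortest Δλ = -71.96° (west) — does not cross 180°.
Leg 3: -144.05° → +149.12°, shortest Δλ = -66.83° (west) — crosses 180°.
Total crossings: 1.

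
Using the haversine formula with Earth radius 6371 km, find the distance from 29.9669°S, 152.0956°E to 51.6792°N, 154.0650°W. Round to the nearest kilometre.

Δλ = -154.0650 − 152.0956 = -306.1606°; wrapped into (−180°, 180°]: 53.8394°.
Δφ = 51.6792 − -29.9669 = 81.6461°.
a = sin²(Δφ/2) + cos φ₁ · cos φ₂ · sin²(Δλ/2) = 0.537463.
c = 2·atan2(√a, √(1−a)) = 1.64579 rad → d = 6371·c ≈ 10485.34 km.

10485 km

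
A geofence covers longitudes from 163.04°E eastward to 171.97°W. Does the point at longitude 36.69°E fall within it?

No

Band width going east from +163.04° to -171.97°: ((-171.97 − 163.04) mod 360) = 24.99°.
Offset of +36.69° east of the west edge: ((36.69 − 163.04) mod 360) = 233.65°.
233.65° > 24.99° ⇒ outside.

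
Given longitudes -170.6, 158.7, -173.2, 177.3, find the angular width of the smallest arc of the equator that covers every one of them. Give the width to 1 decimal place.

30.7°

Sort the longitudes: -173.2°, -170.6°, +158.7°, +177.3°.
Eastward gaps between consecutive values (wrapping around): 2.6°, 329.3°, 18.6°, 9.5°.
Largest gap = 329.3° ⇒ minimal covering band is its complement: 360° − 329.3° = 30.7°.
Band runs from +158.7° eastward to -170.6°, crossing the antimeridian.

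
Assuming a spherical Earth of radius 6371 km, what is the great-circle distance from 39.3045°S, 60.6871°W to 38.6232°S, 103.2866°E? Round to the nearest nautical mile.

6046 nmi

Δλ = 103.2866 − -60.6871 = 163.9737°.
Δφ = -38.6232 − -39.3045 = 0.6813°.
a = sin²(Δφ/2) + cos φ₁ · cos φ₂ · sin²(Δλ/2) = 0.592825.
c = 2·atan2(√a, √(1−a)) = 1.75753 rad → d = 6371·c ≈ 11197.22 km ≈ 6046.02 nmi.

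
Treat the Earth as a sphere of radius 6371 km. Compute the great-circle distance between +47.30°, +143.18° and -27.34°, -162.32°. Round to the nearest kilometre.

9929 km

Δλ = -162.32 − 143.18 = -305.50°; wrapped into (−180°, 180°]: 54.50°.
Δφ = -27.34 − 47.30 = -74.64°.
a = sin²(Δφ/2) + cos φ₁ · cos φ₂ · sin²(Δλ/2) = 0.493852.
c = 2·atan2(√a, √(1−a)) = 1.55850 rad → d = 6371·c ≈ 9929.21 km.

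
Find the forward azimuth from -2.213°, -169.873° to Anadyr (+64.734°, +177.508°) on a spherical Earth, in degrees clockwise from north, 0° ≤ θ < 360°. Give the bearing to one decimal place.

Δλ = 177.508 − -169.873 = 347.381°; wrapped into (−180°, 180°]: -12.619°.
θ = atan2( sin Δλ · cos φ₂ , cos φ₁ · sin φ₂ − sin φ₁ · cos φ₂ · cos Δλ )
  = atan2(-0.09325, 0.91974) = -5.789° → normalised to [0°, 360°): 354.211°.

354.2°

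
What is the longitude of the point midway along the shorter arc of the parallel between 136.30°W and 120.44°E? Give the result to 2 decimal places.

Signed shortest Δλ from -136.30° to +120.44° is -103.26°.
Midpoint longitude = -136.30° + (-103.26°)/2 = -136.30° − 51.63° = -187.93°.
Normalise into (−180°, 180°]: +172.07°.
(The naïve average (-136.30 + +120.44)/2 = -7.93° is on the wrong side of the globe.)

172.07°E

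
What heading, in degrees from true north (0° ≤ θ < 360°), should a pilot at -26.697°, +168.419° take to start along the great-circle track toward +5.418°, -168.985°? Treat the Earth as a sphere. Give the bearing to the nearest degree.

Δλ = -168.985 − 168.419 = -337.404°; wrapped into (−180°, 180°]: 22.596°.
θ = atan2( sin Δλ · cos φ₂ , cos φ₁ · sin φ₂ − sin φ₁ · cos φ₂ · cos Δλ )
  = atan2(0.38251, 0.49729) = 37.568° → normalised to [0°, 360°): 37.568°.

38°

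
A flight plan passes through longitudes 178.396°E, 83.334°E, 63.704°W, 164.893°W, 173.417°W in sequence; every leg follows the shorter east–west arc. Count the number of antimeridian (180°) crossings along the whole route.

Leg 1: +178.396° → +83.334°, shortest Δλ = -95.062° (west) — does not cross 180°.
Leg 2: +83.334° → -63.704°, shortest Δλ = -147.038° (west) — does not cross 180°.
Leg 3: -63.704° → -164.893°, shortest Δλ = -101.189° (west) — does not cross 180°.
Leg 4: -164.893° → -173.417°, shortest Δλ = -8.524° (west) — does not cross 180°.
Total crossings: 0.

0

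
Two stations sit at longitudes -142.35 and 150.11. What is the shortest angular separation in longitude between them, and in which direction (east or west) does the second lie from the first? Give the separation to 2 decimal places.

Raw difference: 150.11 − -142.35 = 292.46°.
Normalise into (−180°, 180°]: 292.46° − 360° = -67.54°.
Negative ⇒ the second point lies to the west; separation 67.54°.

67.54° west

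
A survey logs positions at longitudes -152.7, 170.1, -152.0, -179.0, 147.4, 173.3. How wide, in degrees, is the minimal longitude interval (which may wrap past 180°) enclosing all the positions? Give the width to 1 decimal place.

60.6°

Sort the longitudes: -179.0°, -152.7°, -152.0°, +147.4°, +170.1°, +173.3°.
Eastward gaps between consecutive values (wrapping around): 26.3°, 0.7°, 299.4°, 22.7°, 3.2°, 7.7°.
Largest gap = 299.4° ⇒ minimal covering band is its complement: 360° − 299.4° = 60.6°.
Band runs from +147.4° eastward to -152.0°, crossing the antimeridian.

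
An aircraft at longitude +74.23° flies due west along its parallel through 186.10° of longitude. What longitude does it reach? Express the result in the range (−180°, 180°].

-111.87°

Start at +74.23°; shift −186.10° → -111.87°.
-111.87° already lies in (−180°, 180°].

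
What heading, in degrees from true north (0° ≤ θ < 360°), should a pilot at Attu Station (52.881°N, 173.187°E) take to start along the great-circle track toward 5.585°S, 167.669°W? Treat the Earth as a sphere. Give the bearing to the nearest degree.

Δλ = -167.669 − 173.187 = -340.856°; wrapped into (−180°, 180°]: 19.144°.
θ = atan2( sin Δλ · cos φ₂ , cos φ₁ · sin φ₂ − sin φ₁ · cos φ₂ · cos Δλ )
  = atan2(0.32639, -0.80844) = 158.015° → normalised to [0°, 360°): 158.015°.

158°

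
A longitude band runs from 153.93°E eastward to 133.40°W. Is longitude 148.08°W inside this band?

Band width going east from +153.93° to -133.40°: ((-133.40 − 153.93) mod 360) = 72.67°.
Offset of -148.08° east of the west edge: ((-148.08 − 153.93) mod 360) = 57.99°.
57.99° ≤ 72.67° ⇒ inside.

Yes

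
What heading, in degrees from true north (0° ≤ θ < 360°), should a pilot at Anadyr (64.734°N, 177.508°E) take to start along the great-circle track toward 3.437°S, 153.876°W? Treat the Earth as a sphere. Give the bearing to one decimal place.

Δλ = -153.876 − 177.508 = -331.384°; wrapped into (−180°, 180°]: 28.616°.
θ = atan2( sin Δλ · cos φ₂ , cos φ₁ · sin φ₂ − sin φ₁ · cos φ₂ · cos Δλ )
  = atan2(0.47808, -0.81803) = 149.697° → normalised to [0°, 360°): 149.697°.

149.7°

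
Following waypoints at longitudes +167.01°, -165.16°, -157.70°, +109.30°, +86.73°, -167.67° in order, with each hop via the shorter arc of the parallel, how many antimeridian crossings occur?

3

Leg 1: +167.01° → -165.16°, shortest Δλ = 27.83° (east) — crosses 180°.
Leg 2: -165.16° → -157.70°, shortest Δλ = 7.46° (east) — does not cross 180°.
Leg 3: -157.70° → +109.30°, shortest Δλ = -93.0° (west) — crosses 180°.
Leg 4: +109.30° → +86.73°, shortest Δλ = -22.57° (west) — does not cross 180°.
Leg 5: +86.73° → -167.67°, shortest Δλ = 105.6° (east) — crosses 180°.
Total crossings: 3.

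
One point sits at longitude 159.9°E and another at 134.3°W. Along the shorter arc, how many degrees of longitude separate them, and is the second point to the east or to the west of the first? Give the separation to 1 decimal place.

65.8° east

Raw difference: -134.3 − 159.9 = -294.2°.
Normalise into (−180°, 180°]: -294.2° + 360° = 65.8°.
Positive ⇒ the second point lies to the east; separation 65.8°.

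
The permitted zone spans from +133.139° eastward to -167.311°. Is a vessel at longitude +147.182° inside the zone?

Yes

Band width going east from +133.139° to -167.311°: ((-167.311 − 133.139) mod 360) = 59.550°.
Offset of +147.182° east of the west edge: ((147.182 − 133.139) mod 360) = 14.043°.
14.043° ≤ 59.550° ⇒ inside.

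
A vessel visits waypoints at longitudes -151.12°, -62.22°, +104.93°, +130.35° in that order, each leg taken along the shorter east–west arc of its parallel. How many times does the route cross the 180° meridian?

Leg 1: -151.12° → -62.22°, shortest Δλ = 88.9° (east) — does not cross 180°.
Leg 2: -62.22° → +104.93°, shortest Δλ = 167.15° (east) — does not cross 180°.
Leg 3: +104.93° → +130.35°, shortest Δλ = 25.42° (east) — does not cross 180°.
Total crossings: 0.

0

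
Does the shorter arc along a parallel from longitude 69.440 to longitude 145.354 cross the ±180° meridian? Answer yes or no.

No

Signed shortest Δλ = ((145.354 − 69.440 + 180) mod 360) − 180 = 75.914°.
Going east by 75.914° from +69.440° reaches +145.354° without touching 180°.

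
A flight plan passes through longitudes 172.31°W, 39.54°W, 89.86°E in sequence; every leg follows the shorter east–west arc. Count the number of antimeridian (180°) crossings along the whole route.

0

Leg 1: -172.31° → -39.54°, shortest Δλ = 132.77° (east) — does not cross 180°.
Leg 2: -39.54° → +89.86°, shortest Δλ = 129.4° (east) — does not cross 180°.
Total crossings: 0.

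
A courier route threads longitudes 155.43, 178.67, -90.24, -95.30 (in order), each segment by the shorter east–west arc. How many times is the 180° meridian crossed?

Leg 1: +155.43° → +178.67°, shortest Δλ = 23.24° (east) — does not cross 180°.
Leg 2: +178.67° → -90.24°, shortest Δλ = 91.09° (east) — crosses 180°.
Leg 3: -90.24° → -95.30°, shortest Δλ = -5.06° (west) — does not cross 180°.
Total crossings: 1.

1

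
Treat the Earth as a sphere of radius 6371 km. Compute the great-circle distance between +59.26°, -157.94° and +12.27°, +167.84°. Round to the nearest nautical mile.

Δλ = 167.84 − -157.94 = 325.78°; wrapped into (−180°, 180°]: -34.22°.
Δφ = 12.27 − 59.26 = -46.99°.
a = sin²(Δφ/2) + cos φ₁ · cos φ₂ · sin²(Δλ/2) = 0.202170.
c = 2·atan2(√a, √(1−a)) = 0.93271 rad → d = 6371·c ≈ 5942.29 km ≈ 3208.58 nmi.

3209 nmi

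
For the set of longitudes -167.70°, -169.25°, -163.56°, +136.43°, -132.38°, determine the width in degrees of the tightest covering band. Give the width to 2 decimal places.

Sort the longitudes: -169.25°, -167.70°, -163.56°, -132.38°, +136.43°.
Eastward gaps between consecutive values (wrapping around): 1.55°, 4.14°, 31.18°, 268.81°, 54.32°.
Largest gap = 268.81° ⇒ minimal covering band is its complement: 360° − 268.81° = 91.19°.
Band runs from +136.43° eastward to -132.38°, crossing the antimeridian.

91.19°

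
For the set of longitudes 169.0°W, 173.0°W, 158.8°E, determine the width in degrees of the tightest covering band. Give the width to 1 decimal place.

32.2°

Sort the longitudes: -173.0°, -169.0°, +158.8°.
Eastward gaps between consecutive values (wrapping around): 4.0°, 327.8°, 28.2°.
Largest gap = 327.8° ⇒ minimal covering band is its complement: 360° − 327.8° = 32.2°.
Band runs from +158.8° eastward to -169.0°, crossing the antimeridian.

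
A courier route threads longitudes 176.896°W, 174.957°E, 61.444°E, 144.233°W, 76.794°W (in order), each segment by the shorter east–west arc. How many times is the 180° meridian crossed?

Leg 1: -176.896° → +174.957°, shortest Δλ = -8.147° (west) — crosses 180°.
Leg 2: +174.957° → +61.444°, shortest Δλ = -113.513° (west) — does not cross 180°.
Leg 3: +61.444° → -144.233°, shortest Δλ = 154.323° (east) — crosses 180°.
Leg 4: -144.233° → -76.794°, shortest Δλ = 67.439° (east) — does not cross 180°.
Total crossings: 2.

2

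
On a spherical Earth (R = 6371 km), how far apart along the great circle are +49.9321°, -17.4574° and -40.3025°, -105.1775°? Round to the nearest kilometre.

13164 km

Δλ = -105.1775 − -17.4574 = -87.7201°.
Δφ = -40.3025 − 49.9321 = -90.2346°.
a = sin²(Δφ/2) + cos φ₁ · cos φ₂ · sin²(Δλ/2) = 0.737737.
c = 2·atan2(√a, √(1−a)) = 2.06630 rad → d = 6371·c ≈ 13164.39 km.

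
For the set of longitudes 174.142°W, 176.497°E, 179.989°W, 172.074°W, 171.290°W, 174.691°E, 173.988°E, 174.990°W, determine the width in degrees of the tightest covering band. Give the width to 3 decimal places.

14.722°

Sort the longitudes: -179.989°, -174.990°, -174.142°, -172.074°, -171.290°, +173.988°, +174.691°, +176.497°.
Eastward gaps between consecutive values (wrapping around): 4.999°, 0.848°, 2.068°, 0.784°, 345.278°, 0.703°, 1.806°, 3.514°.
Largest gap = 345.278° ⇒ minimal covering band is its complement: 360° − 345.278° = 14.722°.
Band runs from +173.988° eastward to -171.290°, crossing the antimeridian.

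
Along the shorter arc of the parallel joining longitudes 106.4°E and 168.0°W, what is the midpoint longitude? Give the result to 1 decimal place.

Signed shortest Δλ from +106.4° to -168.0° is +85.6°.
Midpoint longitude = +106.4° + (+85.6°)/2 = +106.4° + 42.8° = +149.2°.
(The naïve average (+106.4 + -168.0)/2 = -30.8° is on the wrong side of the globe.)

149.2°E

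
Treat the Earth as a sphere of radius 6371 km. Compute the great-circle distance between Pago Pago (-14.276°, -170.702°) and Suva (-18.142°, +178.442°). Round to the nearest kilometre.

Δλ = 178.442 − -170.702 = 349.144°; wrapped into (−180°, 180°]: -10.856°.
Δφ = -18.142 − -14.276 = -3.866°.
a = sin²(Δφ/2) + cos φ₁ · cos φ₂ · sin²(Δλ/2) = 0.009379.
c = 2·atan2(√a, √(1−a)) = 0.19399 rad → d = 6371·c ≈ 1235.91 km.

1236 km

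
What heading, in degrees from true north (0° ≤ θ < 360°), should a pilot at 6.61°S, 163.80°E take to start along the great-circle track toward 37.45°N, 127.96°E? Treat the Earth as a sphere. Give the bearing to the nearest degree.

Δλ = 127.96 − 163.80 = -35.84°.
θ = atan2( sin Δλ · cos φ₂ , cos φ₁ · sin φ₂ − sin φ₁ · cos φ₂ · cos Δλ )
  = atan2(-0.46484, 0.67811) = -34.430° → normalised to [0°, 360°): 325.570°.

326°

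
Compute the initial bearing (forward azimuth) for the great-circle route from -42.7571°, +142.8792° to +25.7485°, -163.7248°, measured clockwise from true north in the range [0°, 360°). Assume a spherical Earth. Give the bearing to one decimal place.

Δλ = -163.7248 − 142.8792 = -306.6040°; wrapped into (−180°, 180°]: 53.3960°.
θ = atan2( sin Δλ · cos φ₂ , cos φ₁ · sin φ₂ − sin φ₁ · cos φ₂ · cos Δλ )
  = atan2(0.72307, 0.68359) = 46.608° → normalised to [0°, 360°): 46.608°.

46.6°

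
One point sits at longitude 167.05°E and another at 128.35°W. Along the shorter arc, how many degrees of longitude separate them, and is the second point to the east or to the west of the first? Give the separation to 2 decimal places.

64.60° east

Raw difference: -128.35 − 167.05 = -295.4°.
Normalise into (−180°, 180°]: -295.4° + 360° = 64.6°.
Positive ⇒ the second point lies to the east; separation 64.60°.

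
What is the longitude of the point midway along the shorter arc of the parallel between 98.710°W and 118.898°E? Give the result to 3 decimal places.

Signed shortest Δλ from -98.710° to +118.898° is -142.392°.
Midpoint longitude = -98.710° + (-142.392°)/2 = -98.710° − 71.196° = -169.906°.
(The naïve average (-98.710 + +118.898)/2 = 10.094° is on the wrong side of the globe.)

169.906°W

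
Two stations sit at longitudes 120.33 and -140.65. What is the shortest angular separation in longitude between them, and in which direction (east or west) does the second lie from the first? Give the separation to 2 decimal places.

Raw difference: -140.65 − 120.33 = -260.98°.
Normalise into (−180°, 180°]: -260.98° + 360° = 99.02°.
Positive ⇒ the second point lies to the east; separation 99.02°.

99.02° east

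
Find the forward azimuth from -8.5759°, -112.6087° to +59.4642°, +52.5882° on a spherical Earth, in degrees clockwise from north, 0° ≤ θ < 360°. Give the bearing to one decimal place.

9.5°

Δλ = 52.5882 − -112.6087 = 165.1969°.
θ = atan2( sin Δλ · cos φ₂ , cos φ₁ · sin φ₂ − sin φ₁ · cos φ₂ · cos Δλ )
  = atan2(0.12981, 0.77843) = 9.468° → normalised to [0°, 360°): 9.468°.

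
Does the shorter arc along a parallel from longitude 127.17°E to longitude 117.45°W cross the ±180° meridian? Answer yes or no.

Yes

Naïve |-117.45 − 127.17| = 244.62° > 180°, so the shorter arc goes the other way round — across 180°.
Signed shortest Δλ = ((-117.45 − 127.17 + 180) mod 360) − 180 = 115.38°.
Going east by 115.38° from +127.17° passes through 180° before reaching -117.45°.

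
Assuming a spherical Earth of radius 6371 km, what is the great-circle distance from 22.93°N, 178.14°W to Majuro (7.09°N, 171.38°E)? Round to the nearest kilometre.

Δλ = 171.38 − -178.14 = 349.52°; wrapped into (−180°, 180°]: -10.48°.
Δφ = 7.09 − 22.93 = -15.84°.
a = sin²(Δφ/2) + cos φ₁ · cos φ₂ · sin²(Δλ/2) = 0.026609.
c = 2·atan2(√a, √(1−a)) = 0.32771 rad → d = 6371·c ≈ 2087.84 km.

2088 km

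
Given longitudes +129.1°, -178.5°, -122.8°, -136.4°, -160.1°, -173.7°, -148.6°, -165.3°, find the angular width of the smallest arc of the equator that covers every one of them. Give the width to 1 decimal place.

108.1°

Sort the longitudes: -178.5°, -173.7°, -165.3°, -160.1°, -148.6°, -136.4°, -122.8°, +129.1°.
Eastward gaps between consecutive values (wrapping around): 4.8°, 8.4°, 5.2°, 11.5°, 12.2°, 13.6°, 251.9°, 52.4°.
Largest gap = 251.9° ⇒ minimal covering band is its complement: 360° − 251.9° = 108.1°.
Band runs from +129.1° eastward to -122.8°, crossing the antimeridian.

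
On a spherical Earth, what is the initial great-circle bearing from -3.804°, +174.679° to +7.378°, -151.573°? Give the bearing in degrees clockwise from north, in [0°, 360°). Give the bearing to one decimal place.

71.6°

Δλ = -151.573 − 174.679 = -326.252°; wrapped into (−180°, 180°]: 33.748°.
θ = atan2( sin Δλ · cos φ₂ , cos φ₁ · sin φ₂ − sin φ₁ · cos φ₂ · cos Δλ )
  = atan2(0.55094, 0.18284) = 71.641° → normalised to [0°, 360°): 71.641°.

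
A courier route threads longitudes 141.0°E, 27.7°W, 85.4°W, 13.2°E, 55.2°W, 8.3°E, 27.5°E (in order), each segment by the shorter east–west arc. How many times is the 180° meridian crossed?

0

Leg 1: +141.0° → -27.7°, shortest Δλ = -168.7° (west) — does not cross 180°.
Leg 2: -27.7° → -85.4°, shortest Δλ = -57.7° (west) — does not cross 180°.
Leg 3: -85.4° → +13.2°, shortest Δλ = 98.6° (east) — does not cross 180°.
Leg 4: +13.2° → -55.2°, shortest Δλ = -68.4° (west) — does not cross 180°.
Leg 5: -55.2° → +8.3°, shortest Δλ = 63.5° (east) — does not cross 180°.
Leg 6: +8.3° → +27.5°, shortest Δλ = 19.2° (east) — does not cross 180°.
Total crossings: 0.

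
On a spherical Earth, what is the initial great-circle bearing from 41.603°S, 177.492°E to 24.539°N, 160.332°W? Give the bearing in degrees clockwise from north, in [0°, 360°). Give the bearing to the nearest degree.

Δλ = -160.332 − 177.492 = -337.824°; wrapped into (−180°, 180°]: 22.176°.
θ = atan2( sin Δλ · cos φ₂ , cos φ₁ · sin φ₂ − sin φ₁ · cos φ₂ · cos Δλ )
  = atan2(0.34336, 0.86987) = 21.540° → normalised to [0°, 360°): 21.540°.

22°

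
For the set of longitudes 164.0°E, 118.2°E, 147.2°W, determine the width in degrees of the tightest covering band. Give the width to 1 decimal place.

Sort the longitudes: -147.2°, +118.2°, +164.0°.
Eastward gaps between consecutive values (wrapping around): 265.4°, 45.8°, 48.8°.
Largest gap = 265.4° ⇒ minimal covering band is its complement: 360° − 265.4° = 94.6°.
Band runs from +118.2° eastward to -147.2°, crossing the antimeridian.

94.6°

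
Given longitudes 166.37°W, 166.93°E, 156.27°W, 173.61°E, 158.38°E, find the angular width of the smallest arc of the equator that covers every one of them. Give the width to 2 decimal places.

Sort the longitudes: -166.37°, -156.27°, +158.38°, +166.93°, +173.61°.
Eastward gaps between consecutive values (wrapping around): 10.10°, 314.65°, 8.55°, 6.68°, 20.02°.
Largest gap = 314.65° ⇒ minimal covering band is its complement: 360° − 314.65° = 45.35°.
Band runs from +158.38° eastward to -156.27°, crossing the antimeridian.

45.35°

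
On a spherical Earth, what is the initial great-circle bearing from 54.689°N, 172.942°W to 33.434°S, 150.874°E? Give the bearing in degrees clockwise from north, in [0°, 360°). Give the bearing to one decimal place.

Δλ = 150.874 − -172.942 = 323.816°; wrapped into (−180°, 180°]: -36.184°.
θ = atan2( sin Δλ · cos φ₂ , cos φ₁ · sin φ₂ − sin φ₁ · cos φ₂ · cos Δλ )
  = atan2(-0.49268, -0.86812) = -150.424° → normalised to [0°, 360°): 209.576°.

209.6°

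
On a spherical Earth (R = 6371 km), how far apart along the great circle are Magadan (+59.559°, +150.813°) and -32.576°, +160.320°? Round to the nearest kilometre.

Δλ = 160.320 − 150.813 = 9.507°.
Δφ = -32.576 − 59.559 = -92.135°.
a = sin²(Δφ/2) + cos φ₁ · cos φ₂ · sin²(Δλ/2) = 0.521559.
c = 2·atan2(√a, √(1−a)) = 1.61393 rad → d = 6371·c ≈ 10282.33 km.

10282 km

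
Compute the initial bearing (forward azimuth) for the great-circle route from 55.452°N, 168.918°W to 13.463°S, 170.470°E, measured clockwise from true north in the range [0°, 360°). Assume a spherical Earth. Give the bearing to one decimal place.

201.2°

Δλ = 170.470 − -168.918 = 339.388°; wrapped into (−180°, 180°]: -20.612°.
θ = atan2( sin Δλ · cos φ₂ , cos φ₁ · sin φ₂ − sin φ₁ · cos φ₂ · cos Δλ )
  = atan2(-0.34236, -0.88177) = -158.780° → normalised to [0°, 360°): 201.220°.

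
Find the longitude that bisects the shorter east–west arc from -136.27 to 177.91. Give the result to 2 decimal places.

-159.18°

Signed shortest Δλ from -136.27° to +177.91° is -45.82°.
Midpoint longitude = -136.27° + (-45.82°)/2 = -136.27° − 22.91° = -159.18°.
(The naïve average (-136.27 + +177.91)/2 = 20.82° is on the wrong side of the globe.)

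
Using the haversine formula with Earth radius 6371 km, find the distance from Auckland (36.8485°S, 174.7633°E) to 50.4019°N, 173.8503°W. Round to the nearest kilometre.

Δλ = -173.8503 − 174.7633 = -348.6136°; wrapped into (−180°, 180°]: 11.3864°.
Δφ = 50.4019 − -36.8485 = 87.2504°.
a = sin²(Δφ/2) + cos φ₁ · cos φ₂ · sin²(Δλ/2) = 0.481034.
c = 2·atan2(√a, √(1−a)) = 1.53286 rad → d = 6371·c ≈ 9765.82 km.

9766 km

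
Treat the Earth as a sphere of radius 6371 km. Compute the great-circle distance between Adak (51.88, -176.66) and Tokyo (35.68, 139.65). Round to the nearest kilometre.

Δλ = 139.65 − -176.66 = 316.31°; wrapped into (−180°, 180°]: -43.69°.
Δφ = 35.68 − 51.88 = -16.20°.
a = sin²(Δφ/2) + cos φ₁ · cos φ₂ · sin²(Δλ/2) = 0.089280.
c = 2·atan2(√a, √(1−a)) = 0.60686 rad → d = 6371·c ≈ 3866.33 km.

3866 km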